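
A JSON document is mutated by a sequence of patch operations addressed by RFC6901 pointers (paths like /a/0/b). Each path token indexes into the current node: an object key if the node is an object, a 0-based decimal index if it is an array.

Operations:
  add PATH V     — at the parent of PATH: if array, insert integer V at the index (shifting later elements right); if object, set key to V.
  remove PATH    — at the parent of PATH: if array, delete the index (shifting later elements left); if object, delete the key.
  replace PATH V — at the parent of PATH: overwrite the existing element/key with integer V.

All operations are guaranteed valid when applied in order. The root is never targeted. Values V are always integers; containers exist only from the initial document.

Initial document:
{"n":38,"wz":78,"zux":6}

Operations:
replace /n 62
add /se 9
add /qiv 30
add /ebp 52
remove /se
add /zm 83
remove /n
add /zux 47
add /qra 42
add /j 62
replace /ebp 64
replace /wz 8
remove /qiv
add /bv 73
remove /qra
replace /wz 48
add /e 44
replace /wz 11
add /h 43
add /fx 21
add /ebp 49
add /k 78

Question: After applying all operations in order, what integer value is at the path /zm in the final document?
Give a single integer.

Answer: 83

Derivation:
After op 1 (replace /n 62): {"n":62,"wz":78,"zux":6}
After op 2 (add /se 9): {"n":62,"se":9,"wz":78,"zux":6}
After op 3 (add /qiv 30): {"n":62,"qiv":30,"se":9,"wz":78,"zux":6}
After op 4 (add /ebp 52): {"ebp":52,"n":62,"qiv":30,"se":9,"wz":78,"zux":6}
After op 5 (remove /se): {"ebp":52,"n":62,"qiv":30,"wz":78,"zux":6}
After op 6 (add /zm 83): {"ebp":52,"n":62,"qiv":30,"wz":78,"zm":83,"zux":6}
After op 7 (remove /n): {"ebp":52,"qiv":30,"wz":78,"zm":83,"zux":6}
After op 8 (add /zux 47): {"ebp":52,"qiv":30,"wz":78,"zm":83,"zux":47}
After op 9 (add /qra 42): {"ebp":52,"qiv":30,"qra":42,"wz":78,"zm":83,"zux":47}
After op 10 (add /j 62): {"ebp":52,"j":62,"qiv":30,"qra":42,"wz":78,"zm":83,"zux":47}
After op 11 (replace /ebp 64): {"ebp":64,"j":62,"qiv":30,"qra":42,"wz":78,"zm":83,"zux":47}
After op 12 (replace /wz 8): {"ebp":64,"j":62,"qiv":30,"qra":42,"wz":8,"zm":83,"zux":47}
After op 13 (remove /qiv): {"ebp":64,"j":62,"qra":42,"wz":8,"zm":83,"zux":47}
After op 14 (add /bv 73): {"bv":73,"ebp":64,"j":62,"qra":42,"wz":8,"zm":83,"zux":47}
After op 15 (remove /qra): {"bv":73,"ebp":64,"j":62,"wz":8,"zm":83,"zux":47}
After op 16 (replace /wz 48): {"bv":73,"ebp":64,"j":62,"wz":48,"zm":83,"zux":47}
After op 17 (add /e 44): {"bv":73,"e":44,"ebp":64,"j":62,"wz":48,"zm":83,"zux":47}
After op 18 (replace /wz 11): {"bv":73,"e":44,"ebp":64,"j":62,"wz":11,"zm":83,"zux":47}
After op 19 (add /h 43): {"bv":73,"e":44,"ebp":64,"h":43,"j":62,"wz":11,"zm":83,"zux":47}
After op 20 (add /fx 21): {"bv":73,"e":44,"ebp":64,"fx":21,"h":43,"j":62,"wz":11,"zm":83,"zux":47}
After op 21 (add /ebp 49): {"bv":73,"e":44,"ebp":49,"fx":21,"h":43,"j":62,"wz":11,"zm":83,"zux":47}
After op 22 (add /k 78): {"bv":73,"e":44,"ebp":49,"fx":21,"h":43,"j":62,"k":78,"wz":11,"zm":83,"zux":47}
Value at /zm: 83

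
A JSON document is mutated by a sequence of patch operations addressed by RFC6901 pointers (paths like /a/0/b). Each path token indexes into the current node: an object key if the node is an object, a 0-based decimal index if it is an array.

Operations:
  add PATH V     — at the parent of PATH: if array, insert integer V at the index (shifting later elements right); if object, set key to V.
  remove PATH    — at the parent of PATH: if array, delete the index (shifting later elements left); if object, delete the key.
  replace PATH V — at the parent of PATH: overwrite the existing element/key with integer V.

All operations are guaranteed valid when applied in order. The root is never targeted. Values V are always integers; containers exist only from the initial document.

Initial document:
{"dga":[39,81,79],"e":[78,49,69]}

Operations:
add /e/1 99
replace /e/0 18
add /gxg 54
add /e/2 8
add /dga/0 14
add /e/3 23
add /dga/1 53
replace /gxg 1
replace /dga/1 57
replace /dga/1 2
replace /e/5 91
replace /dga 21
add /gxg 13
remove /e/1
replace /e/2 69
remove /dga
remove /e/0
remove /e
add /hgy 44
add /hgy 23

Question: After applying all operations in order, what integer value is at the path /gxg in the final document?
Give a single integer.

Answer: 13

Derivation:
After op 1 (add /e/1 99): {"dga":[39,81,79],"e":[78,99,49,69]}
After op 2 (replace /e/0 18): {"dga":[39,81,79],"e":[18,99,49,69]}
After op 3 (add /gxg 54): {"dga":[39,81,79],"e":[18,99,49,69],"gxg":54}
After op 4 (add /e/2 8): {"dga":[39,81,79],"e":[18,99,8,49,69],"gxg":54}
After op 5 (add /dga/0 14): {"dga":[14,39,81,79],"e":[18,99,8,49,69],"gxg":54}
After op 6 (add /e/3 23): {"dga":[14,39,81,79],"e":[18,99,8,23,49,69],"gxg":54}
After op 7 (add /dga/1 53): {"dga":[14,53,39,81,79],"e":[18,99,8,23,49,69],"gxg":54}
After op 8 (replace /gxg 1): {"dga":[14,53,39,81,79],"e":[18,99,8,23,49,69],"gxg":1}
After op 9 (replace /dga/1 57): {"dga":[14,57,39,81,79],"e":[18,99,8,23,49,69],"gxg":1}
After op 10 (replace /dga/1 2): {"dga":[14,2,39,81,79],"e":[18,99,8,23,49,69],"gxg":1}
After op 11 (replace /e/5 91): {"dga":[14,2,39,81,79],"e":[18,99,8,23,49,91],"gxg":1}
After op 12 (replace /dga 21): {"dga":21,"e":[18,99,8,23,49,91],"gxg":1}
After op 13 (add /gxg 13): {"dga":21,"e":[18,99,8,23,49,91],"gxg":13}
After op 14 (remove /e/1): {"dga":21,"e":[18,8,23,49,91],"gxg":13}
After op 15 (replace /e/2 69): {"dga":21,"e":[18,8,69,49,91],"gxg":13}
After op 16 (remove /dga): {"e":[18,8,69,49,91],"gxg":13}
After op 17 (remove /e/0): {"e":[8,69,49,91],"gxg":13}
After op 18 (remove /e): {"gxg":13}
After op 19 (add /hgy 44): {"gxg":13,"hgy":44}
After op 20 (add /hgy 23): {"gxg":13,"hgy":23}
Value at /gxg: 13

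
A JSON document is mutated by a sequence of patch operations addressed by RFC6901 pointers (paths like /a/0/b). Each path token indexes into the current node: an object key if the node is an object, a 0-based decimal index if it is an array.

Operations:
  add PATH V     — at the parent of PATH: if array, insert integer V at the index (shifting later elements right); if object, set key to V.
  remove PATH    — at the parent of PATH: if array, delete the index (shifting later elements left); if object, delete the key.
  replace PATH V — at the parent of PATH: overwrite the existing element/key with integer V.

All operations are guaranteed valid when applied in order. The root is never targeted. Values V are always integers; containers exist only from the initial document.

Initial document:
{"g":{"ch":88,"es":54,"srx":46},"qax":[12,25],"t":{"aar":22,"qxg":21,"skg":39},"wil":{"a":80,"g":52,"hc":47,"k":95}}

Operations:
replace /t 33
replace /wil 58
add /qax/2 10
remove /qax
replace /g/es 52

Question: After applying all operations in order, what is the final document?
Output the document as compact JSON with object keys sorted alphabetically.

Answer: {"g":{"ch":88,"es":52,"srx":46},"t":33,"wil":58}

Derivation:
After op 1 (replace /t 33): {"g":{"ch":88,"es":54,"srx":46},"qax":[12,25],"t":33,"wil":{"a":80,"g":52,"hc":47,"k":95}}
After op 2 (replace /wil 58): {"g":{"ch":88,"es":54,"srx":46},"qax":[12,25],"t":33,"wil":58}
After op 3 (add /qax/2 10): {"g":{"ch":88,"es":54,"srx":46},"qax":[12,25,10],"t":33,"wil":58}
After op 4 (remove /qax): {"g":{"ch":88,"es":54,"srx":46},"t":33,"wil":58}
After op 5 (replace /g/es 52): {"g":{"ch":88,"es":52,"srx":46},"t":33,"wil":58}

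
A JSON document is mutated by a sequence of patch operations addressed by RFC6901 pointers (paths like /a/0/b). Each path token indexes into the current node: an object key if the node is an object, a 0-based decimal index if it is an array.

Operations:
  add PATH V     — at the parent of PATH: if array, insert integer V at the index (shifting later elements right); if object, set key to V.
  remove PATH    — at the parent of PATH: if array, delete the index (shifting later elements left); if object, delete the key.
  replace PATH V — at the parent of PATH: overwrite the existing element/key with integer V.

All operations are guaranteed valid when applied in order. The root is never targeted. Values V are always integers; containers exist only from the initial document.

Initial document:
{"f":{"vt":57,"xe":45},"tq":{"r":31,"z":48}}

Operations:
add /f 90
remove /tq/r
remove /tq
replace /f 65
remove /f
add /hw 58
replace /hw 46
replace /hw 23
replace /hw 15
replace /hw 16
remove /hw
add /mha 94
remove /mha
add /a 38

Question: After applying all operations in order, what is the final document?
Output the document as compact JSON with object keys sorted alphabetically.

After op 1 (add /f 90): {"f":90,"tq":{"r":31,"z":48}}
After op 2 (remove /tq/r): {"f":90,"tq":{"z":48}}
After op 3 (remove /tq): {"f":90}
After op 4 (replace /f 65): {"f":65}
After op 5 (remove /f): {}
After op 6 (add /hw 58): {"hw":58}
After op 7 (replace /hw 46): {"hw":46}
After op 8 (replace /hw 23): {"hw":23}
After op 9 (replace /hw 15): {"hw":15}
After op 10 (replace /hw 16): {"hw":16}
After op 11 (remove /hw): {}
After op 12 (add /mha 94): {"mha":94}
After op 13 (remove /mha): {}
After op 14 (add /a 38): {"a":38}

Answer: {"a":38}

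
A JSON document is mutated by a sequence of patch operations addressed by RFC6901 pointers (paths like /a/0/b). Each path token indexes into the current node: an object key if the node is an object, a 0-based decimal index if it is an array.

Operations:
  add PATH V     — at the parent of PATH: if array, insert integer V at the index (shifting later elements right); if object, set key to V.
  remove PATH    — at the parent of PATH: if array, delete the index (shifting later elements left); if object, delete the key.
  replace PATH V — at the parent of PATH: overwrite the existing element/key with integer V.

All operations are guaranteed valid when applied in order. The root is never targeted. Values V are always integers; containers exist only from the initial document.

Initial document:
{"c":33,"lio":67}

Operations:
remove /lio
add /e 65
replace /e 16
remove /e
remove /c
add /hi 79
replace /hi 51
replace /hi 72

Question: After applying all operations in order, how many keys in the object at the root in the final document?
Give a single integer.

After op 1 (remove /lio): {"c":33}
After op 2 (add /e 65): {"c":33,"e":65}
After op 3 (replace /e 16): {"c":33,"e":16}
After op 4 (remove /e): {"c":33}
After op 5 (remove /c): {}
After op 6 (add /hi 79): {"hi":79}
After op 7 (replace /hi 51): {"hi":51}
After op 8 (replace /hi 72): {"hi":72}
Size at the root: 1

Answer: 1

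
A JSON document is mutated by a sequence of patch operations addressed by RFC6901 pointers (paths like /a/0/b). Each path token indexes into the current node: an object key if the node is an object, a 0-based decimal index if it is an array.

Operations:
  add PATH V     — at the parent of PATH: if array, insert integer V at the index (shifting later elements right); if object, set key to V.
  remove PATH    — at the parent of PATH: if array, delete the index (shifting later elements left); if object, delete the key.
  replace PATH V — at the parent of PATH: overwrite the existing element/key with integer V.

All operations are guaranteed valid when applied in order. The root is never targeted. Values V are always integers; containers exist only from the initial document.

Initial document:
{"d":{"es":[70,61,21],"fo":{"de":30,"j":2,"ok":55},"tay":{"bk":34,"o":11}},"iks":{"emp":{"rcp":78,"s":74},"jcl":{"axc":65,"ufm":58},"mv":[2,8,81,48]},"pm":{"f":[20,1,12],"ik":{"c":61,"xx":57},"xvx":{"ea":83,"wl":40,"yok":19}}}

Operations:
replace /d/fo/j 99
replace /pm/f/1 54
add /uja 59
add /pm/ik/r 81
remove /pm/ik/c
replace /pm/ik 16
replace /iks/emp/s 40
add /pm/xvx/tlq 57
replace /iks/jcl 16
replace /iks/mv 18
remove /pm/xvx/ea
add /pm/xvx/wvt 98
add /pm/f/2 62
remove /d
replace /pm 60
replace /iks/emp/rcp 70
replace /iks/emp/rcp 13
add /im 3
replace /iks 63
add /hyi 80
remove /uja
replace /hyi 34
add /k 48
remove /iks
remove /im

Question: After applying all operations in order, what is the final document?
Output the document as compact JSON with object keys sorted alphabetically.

After op 1 (replace /d/fo/j 99): {"d":{"es":[70,61,21],"fo":{"de":30,"j":99,"ok":55},"tay":{"bk":34,"o":11}},"iks":{"emp":{"rcp":78,"s":74},"jcl":{"axc":65,"ufm":58},"mv":[2,8,81,48]},"pm":{"f":[20,1,12],"ik":{"c":61,"xx":57},"xvx":{"ea":83,"wl":40,"yok":19}}}
After op 2 (replace /pm/f/1 54): {"d":{"es":[70,61,21],"fo":{"de":30,"j":99,"ok":55},"tay":{"bk":34,"o":11}},"iks":{"emp":{"rcp":78,"s":74},"jcl":{"axc":65,"ufm":58},"mv":[2,8,81,48]},"pm":{"f":[20,54,12],"ik":{"c":61,"xx":57},"xvx":{"ea":83,"wl":40,"yok":19}}}
After op 3 (add /uja 59): {"d":{"es":[70,61,21],"fo":{"de":30,"j":99,"ok":55},"tay":{"bk":34,"o":11}},"iks":{"emp":{"rcp":78,"s":74},"jcl":{"axc":65,"ufm":58},"mv":[2,8,81,48]},"pm":{"f":[20,54,12],"ik":{"c":61,"xx":57},"xvx":{"ea":83,"wl":40,"yok":19}},"uja":59}
After op 4 (add /pm/ik/r 81): {"d":{"es":[70,61,21],"fo":{"de":30,"j":99,"ok":55},"tay":{"bk":34,"o":11}},"iks":{"emp":{"rcp":78,"s":74},"jcl":{"axc":65,"ufm":58},"mv":[2,8,81,48]},"pm":{"f":[20,54,12],"ik":{"c":61,"r":81,"xx":57},"xvx":{"ea":83,"wl":40,"yok":19}},"uja":59}
After op 5 (remove /pm/ik/c): {"d":{"es":[70,61,21],"fo":{"de":30,"j":99,"ok":55},"tay":{"bk":34,"o":11}},"iks":{"emp":{"rcp":78,"s":74},"jcl":{"axc":65,"ufm":58},"mv":[2,8,81,48]},"pm":{"f":[20,54,12],"ik":{"r":81,"xx":57},"xvx":{"ea":83,"wl":40,"yok":19}},"uja":59}
After op 6 (replace /pm/ik 16): {"d":{"es":[70,61,21],"fo":{"de":30,"j":99,"ok":55},"tay":{"bk":34,"o":11}},"iks":{"emp":{"rcp":78,"s":74},"jcl":{"axc":65,"ufm":58},"mv":[2,8,81,48]},"pm":{"f":[20,54,12],"ik":16,"xvx":{"ea":83,"wl":40,"yok":19}},"uja":59}
After op 7 (replace /iks/emp/s 40): {"d":{"es":[70,61,21],"fo":{"de":30,"j":99,"ok":55},"tay":{"bk":34,"o":11}},"iks":{"emp":{"rcp":78,"s":40},"jcl":{"axc":65,"ufm":58},"mv":[2,8,81,48]},"pm":{"f":[20,54,12],"ik":16,"xvx":{"ea":83,"wl":40,"yok":19}},"uja":59}
After op 8 (add /pm/xvx/tlq 57): {"d":{"es":[70,61,21],"fo":{"de":30,"j":99,"ok":55},"tay":{"bk":34,"o":11}},"iks":{"emp":{"rcp":78,"s":40},"jcl":{"axc":65,"ufm":58},"mv":[2,8,81,48]},"pm":{"f":[20,54,12],"ik":16,"xvx":{"ea":83,"tlq":57,"wl":40,"yok":19}},"uja":59}
After op 9 (replace /iks/jcl 16): {"d":{"es":[70,61,21],"fo":{"de":30,"j":99,"ok":55},"tay":{"bk":34,"o":11}},"iks":{"emp":{"rcp":78,"s":40},"jcl":16,"mv":[2,8,81,48]},"pm":{"f":[20,54,12],"ik":16,"xvx":{"ea":83,"tlq":57,"wl":40,"yok":19}},"uja":59}
After op 10 (replace /iks/mv 18): {"d":{"es":[70,61,21],"fo":{"de":30,"j":99,"ok":55},"tay":{"bk":34,"o":11}},"iks":{"emp":{"rcp":78,"s":40},"jcl":16,"mv":18},"pm":{"f":[20,54,12],"ik":16,"xvx":{"ea":83,"tlq":57,"wl":40,"yok":19}},"uja":59}
After op 11 (remove /pm/xvx/ea): {"d":{"es":[70,61,21],"fo":{"de":30,"j":99,"ok":55},"tay":{"bk":34,"o":11}},"iks":{"emp":{"rcp":78,"s":40},"jcl":16,"mv":18},"pm":{"f":[20,54,12],"ik":16,"xvx":{"tlq":57,"wl":40,"yok":19}},"uja":59}
After op 12 (add /pm/xvx/wvt 98): {"d":{"es":[70,61,21],"fo":{"de":30,"j":99,"ok":55},"tay":{"bk":34,"o":11}},"iks":{"emp":{"rcp":78,"s":40},"jcl":16,"mv":18},"pm":{"f":[20,54,12],"ik":16,"xvx":{"tlq":57,"wl":40,"wvt":98,"yok":19}},"uja":59}
After op 13 (add /pm/f/2 62): {"d":{"es":[70,61,21],"fo":{"de":30,"j":99,"ok":55},"tay":{"bk":34,"o":11}},"iks":{"emp":{"rcp":78,"s":40},"jcl":16,"mv":18},"pm":{"f":[20,54,62,12],"ik":16,"xvx":{"tlq":57,"wl":40,"wvt":98,"yok":19}},"uja":59}
After op 14 (remove /d): {"iks":{"emp":{"rcp":78,"s":40},"jcl":16,"mv":18},"pm":{"f":[20,54,62,12],"ik":16,"xvx":{"tlq":57,"wl":40,"wvt":98,"yok":19}},"uja":59}
After op 15 (replace /pm 60): {"iks":{"emp":{"rcp":78,"s":40},"jcl":16,"mv":18},"pm":60,"uja":59}
After op 16 (replace /iks/emp/rcp 70): {"iks":{"emp":{"rcp":70,"s":40},"jcl":16,"mv":18},"pm":60,"uja":59}
After op 17 (replace /iks/emp/rcp 13): {"iks":{"emp":{"rcp":13,"s":40},"jcl":16,"mv":18},"pm":60,"uja":59}
After op 18 (add /im 3): {"iks":{"emp":{"rcp":13,"s":40},"jcl":16,"mv":18},"im":3,"pm":60,"uja":59}
After op 19 (replace /iks 63): {"iks":63,"im":3,"pm":60,"uja":59}
After op 20 (add /hyi 80): {"hyi":80,"iks":63,"im":3,"pm":60,"uja":59}
After op 21 (remove /uja): {"hyi":80,"iks":63,"im":3,"pm":60}
After op 22 (replace /hyi 34): {"hyi":34,"iks":63,"im":3,"pm":60}
After op 23 (add /k 48): {"hyi":34,"iks":63,"im":3,"k":48,"pm":60}
After op 24 (remove /iks): {"hyi":34,"im":3,"k":48,"pm":60}
After op 25 (remove /im): {"hyi":34,"k":48,"pm":60}

Answer: {"hyi":34,"k":48,"pm":60}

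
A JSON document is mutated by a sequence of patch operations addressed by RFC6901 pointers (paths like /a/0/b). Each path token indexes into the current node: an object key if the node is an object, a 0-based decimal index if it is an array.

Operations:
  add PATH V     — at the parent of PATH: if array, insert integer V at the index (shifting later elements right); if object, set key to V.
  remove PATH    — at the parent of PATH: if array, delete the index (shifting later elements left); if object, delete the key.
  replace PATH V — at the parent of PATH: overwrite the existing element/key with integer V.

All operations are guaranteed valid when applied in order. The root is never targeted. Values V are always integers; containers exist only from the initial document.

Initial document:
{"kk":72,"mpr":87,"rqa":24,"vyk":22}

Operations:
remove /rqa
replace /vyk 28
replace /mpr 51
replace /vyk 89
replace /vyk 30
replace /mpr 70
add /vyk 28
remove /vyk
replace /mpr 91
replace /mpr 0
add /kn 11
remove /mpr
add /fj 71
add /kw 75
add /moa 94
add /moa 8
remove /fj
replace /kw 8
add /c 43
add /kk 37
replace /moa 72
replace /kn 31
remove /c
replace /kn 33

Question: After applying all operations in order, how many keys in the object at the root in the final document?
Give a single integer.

Answer: 4

Derivation:
After op 1 (remove /rqa): {"kk":72,"mpr":87,"vyk":22}
After op 2 (replace /vyk 28): {"kk":72,"mpr":87,"vyk":28}
After op 3 (replace /mpr 51): {"kk":72,"mpr":51,"vyk":28}
After op 4 (replace /vyk 89): {"kk":72,"mpr":51,"vyk":89}
After op 5 (replace /vyk 30): {"kk":72,"mpr":51,"vyk":30}
After op 6 (replace /mpr 70): {"kk":72,"mpr":70,"vyk":30}
After op 7 (add /vyk 28): {"kk":72,"mpr":70,"vyk":28}
After op 8 (remove /vyk): {"kk":72,"mpr":70}
After op 9 (replace /mpr 91): {"kk":72,"mpr":91}
After op 10 (replace /mpr 0): {"kk":72,"mpr":0}
After op 11 (add /kn 11): {"kk":72,"kn":11,"mpr":0}
After op 12 (remove /mpr): {"kk":72,"kn":11}
After op 13 (add /fj 71): {"fj":71,"kk":72,"kn":11}
After op 14 (add /kw 75): {"fj":71,"kk":72,"kn":11,"kw":75}
After op 15 (add /moa 94): {"fj":71,"kk":72,"kn":11,"kw":75,"moa":94}
After op 16 (add /moa 8): {"fj":71,"kk":72,"kn":11,"kw":75,"moa":8}
After op 17 (remove /fj): {"kk":72,"kn":11,"kw":75,"moa":8}
After op 18 (replace /kw 8): {"kk":72,"kn":11,"kw":8,"moa":8}
After op 19 (add /c 43): {"c":43,"kk":72,"kn":11,"kw":8,"moa":8}
After op 20 (add /kk 37): {"c":43,"kk":37,"kn":11,"kw":8,"moa":8}
After op 21 (replace /moa 72): {"c":43,"kk":37,"kn":11,"kw":8,"moa":72}
After op 22 (replace /kn 31): {"c":43,"kk":37,"kn":31,"kw":8,"moa":72}
After op 23 (remove /c): {"kk":37,"kn":31,"kw":8,"moa":72}
After op 24 (replace /kn 33): {"kk":37,"kn":33,"kw":8,"moa":72}
Size at the root: 4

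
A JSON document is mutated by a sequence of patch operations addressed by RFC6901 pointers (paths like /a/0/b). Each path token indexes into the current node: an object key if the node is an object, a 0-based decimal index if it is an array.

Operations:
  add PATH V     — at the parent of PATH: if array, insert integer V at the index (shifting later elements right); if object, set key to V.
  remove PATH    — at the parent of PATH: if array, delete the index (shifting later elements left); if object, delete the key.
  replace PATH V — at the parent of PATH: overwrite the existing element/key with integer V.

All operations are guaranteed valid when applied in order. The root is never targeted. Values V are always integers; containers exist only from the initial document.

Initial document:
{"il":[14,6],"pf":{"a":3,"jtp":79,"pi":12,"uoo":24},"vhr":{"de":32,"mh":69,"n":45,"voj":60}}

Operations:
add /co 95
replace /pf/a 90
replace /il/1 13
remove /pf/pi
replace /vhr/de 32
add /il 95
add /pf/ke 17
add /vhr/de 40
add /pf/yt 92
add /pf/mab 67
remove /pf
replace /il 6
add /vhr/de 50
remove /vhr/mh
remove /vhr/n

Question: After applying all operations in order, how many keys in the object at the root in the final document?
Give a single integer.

Answer: 3

Derivation:
After op 1 (add /co 95): {"co":95,"il":[14,6],"pf":{"a":3,"jtp":79,"pi":12,"uoo":24},"vhr":{"de":32,"mh":69,"n":45,"voj":60}}
After op 2 (replace /pf/a 90): {"co":95,"il":[14,6],"pf":{"a":90,"jtp":79,"pi":12,"uoo":24},"vhr":{"de":32,"mh":69,"n":45,"voj":60}}
After op 3 (replace /il/1 13): {"co":95,"il":[14,13],"pf":{"a":90,"jtp":79,"pi":12,"uoo":24},"vhr":{"de":32,"mh":69,"n":45,"voj":60}}
After op 4 (remove /pf/pi): {"co":95,"il":[14,13],"pf":{"a":90,"jtp":79,"uoo":24},"vhr":{"de":32,"mh":69,"n":45,"voj":60}}
After op 5 (replace /vhr/de 32): {"co":95,"il":[14,13],"pf":{"a":90,"jtp":79,"uoo":24},"vhr":{"de":32,"mh":69,"n":45,"voj":60}}
After op 6 (add /il 95): {"co":95,"il":95,"pf":{"a":90,"jtp":79,"uoo":24},"vhr":{"de":32,"mh":69,"n":45,"voj":60}}
After op 7 (add /pf/ke 17): {"co":95,"il":95,"pf":{"a":90,"jtp":79,"ke":17,"uoo":24},"vhr":{"de":32,"mh":69,"n":45,"voj":60}}
After op 8 (add /vhr/de 40): {"co":95,"il":95,"pf":{"a":90,"jtp":79,"ke":17,"uoo":24},"vhr":{"de":40,"mh":69,"n":45,"voj":60}}
After op 9 (add /pf/yt 92): {"co":95,"il":95,"pf":{"a":90,"jtp":79,"ke":17,"uoo":24,"yt":92},"vhr":{"de":40,"mh":69,"n":45,"voj":60}}
After op 10 (add /pf/mab 67): {"co":95,"il":95,"pf":{"a":90,"jtp":79,"ke":17,"mab":67,"uoo":24,"yt":92},"vhr":{"de":40,"mh":69,"n":45,"voj":60}}
After op 11 (remove /pf): {"co":95,"il":95,"vhr":{"de":40,"mh":69,"n":45,"voj":60}}
After op 12 (replace /il 6): {"co":95,"il":6,"vhr":{"de":40,"mh":69,"n":45,"voj":60}}
After op 13 (add /vhr/de 50): {"co":95,"il":6,"vhr":{"de":50,"mh":69,"n":45,"voj":60}}
After op 14 (remove /vhr/mh): {"co":95,"il":6,"vhr":{"de":50,"n":45,"voj":60}}
After op 15 (remove /vhr/n): {"co":95,"il":6,"vhr":{"de":50,"voj":60}}
Size at the root: 3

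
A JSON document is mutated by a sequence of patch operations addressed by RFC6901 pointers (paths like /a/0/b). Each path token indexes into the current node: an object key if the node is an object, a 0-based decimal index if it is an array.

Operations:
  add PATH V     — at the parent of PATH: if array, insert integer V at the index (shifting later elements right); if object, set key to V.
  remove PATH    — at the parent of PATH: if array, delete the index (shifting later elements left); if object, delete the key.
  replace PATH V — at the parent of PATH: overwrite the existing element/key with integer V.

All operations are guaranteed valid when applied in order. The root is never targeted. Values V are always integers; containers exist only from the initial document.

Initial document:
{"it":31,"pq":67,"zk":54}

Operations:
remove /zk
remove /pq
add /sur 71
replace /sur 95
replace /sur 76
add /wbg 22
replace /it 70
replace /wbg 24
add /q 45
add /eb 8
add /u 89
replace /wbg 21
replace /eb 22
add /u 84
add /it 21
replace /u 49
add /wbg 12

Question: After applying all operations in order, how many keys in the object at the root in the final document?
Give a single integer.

After op 1 (remove /zk): {"it":31,"pq":67}
After op 2 (remove /pq): {"it":31}
After op 3 (add /sur 71): {"it":31,"sur":71}
After op 4 (replace /sur 95): {"it":31,"sur":95}
After op 5 (replace /sur 76): {"it":31,"sur":76}
After op 6 (add /wbg 22): {"it":31,"sur":76,"wbg":22}
After op 7 (replace /it 70): {"it":70,"sur":76,"wbg":22}
After op 8 (replace /wbg 24): {"it":70,"sur":76,"wbg":24}
After op 9 (add /q 45): {"it":70,"q":45,"sur":76,"wbg":24}
After op 10 (add /eb 8): {"eb":8,"it":70,"q":45,"sur":76,"wbg":24}
After op 11 (add /u 89): {"eb":8,"it":70,"q":45,"sur":76,"u":89,"wbg":24}
After op 12 (replace /wbg 21): {"eb":8,"it":70,"q":45,"sur":76,"u":89,"wbg":21}
After op 13 (replace /eb 22): {"eb":22,"it":70,"q":45,"sur":76,"u":89,"wbg":21}
After op 14 (add /u 84): {"eb":22,"it":70,"q":45,"sur":76,"u":84,"wbg":21}
After op 15 (add /it 21): {"eb":22,"it":21,"q":45,"sur":76,"u":84,"wbg":21}
After op 16 (replace /u 49): {"eb":22,"it":21,"q":45,"sur":76,"u":49,"wbg":21}
After op 17 (add /wbg 12): {"eb":22,"it":21,"q":45,"sur":76,"u":49,"wbg":12}
Size at the root: 6

Answer: 6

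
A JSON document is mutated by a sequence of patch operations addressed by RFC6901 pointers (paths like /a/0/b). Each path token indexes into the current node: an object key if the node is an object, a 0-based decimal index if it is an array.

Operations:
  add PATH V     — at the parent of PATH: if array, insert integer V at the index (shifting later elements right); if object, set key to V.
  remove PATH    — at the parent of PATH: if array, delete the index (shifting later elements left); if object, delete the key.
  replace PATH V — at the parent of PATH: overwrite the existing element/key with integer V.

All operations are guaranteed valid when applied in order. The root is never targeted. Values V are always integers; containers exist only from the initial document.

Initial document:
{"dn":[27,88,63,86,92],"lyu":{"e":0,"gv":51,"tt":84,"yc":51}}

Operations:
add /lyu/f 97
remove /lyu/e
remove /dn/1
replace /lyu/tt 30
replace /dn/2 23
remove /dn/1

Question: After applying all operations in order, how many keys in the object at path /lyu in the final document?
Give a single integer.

After op 1 (add /lyu/f 97): {"dn":[27,88,63,86,92],"lyu":{"e":0,"f":97,"gv":51,"tt":84,"yc":51}}
After op 2 (remove /lyu/e): {"dn":[27,88,63,86,92],"lyu":{"f":97,"gv":51,"tt":84,"yc":51}}
After op 3 (remove /dn/1): {"dn":[27,63,86,92],"lyu":{"f":97,"gv":51,"tt":84,"yc":51}}
After op 4 (replace /lyu/tt 30): {"dn":[27,63,86,92],"lyu":{"f":97,"gv":51,"tt":30,"yc":51}}
After op 5 (replace /dn/2 23): {"dn":[27,63,23,92],"lyu":{"f":97,"gv":51,"tt":30,"yc":51}}
After op 6 (remove /dn/1): {"dn":[27,23,92],"lyu":{"f":97,"gv":51,"tt":30,"yc":51}}
Size at path /lyu: 4

Answer: 4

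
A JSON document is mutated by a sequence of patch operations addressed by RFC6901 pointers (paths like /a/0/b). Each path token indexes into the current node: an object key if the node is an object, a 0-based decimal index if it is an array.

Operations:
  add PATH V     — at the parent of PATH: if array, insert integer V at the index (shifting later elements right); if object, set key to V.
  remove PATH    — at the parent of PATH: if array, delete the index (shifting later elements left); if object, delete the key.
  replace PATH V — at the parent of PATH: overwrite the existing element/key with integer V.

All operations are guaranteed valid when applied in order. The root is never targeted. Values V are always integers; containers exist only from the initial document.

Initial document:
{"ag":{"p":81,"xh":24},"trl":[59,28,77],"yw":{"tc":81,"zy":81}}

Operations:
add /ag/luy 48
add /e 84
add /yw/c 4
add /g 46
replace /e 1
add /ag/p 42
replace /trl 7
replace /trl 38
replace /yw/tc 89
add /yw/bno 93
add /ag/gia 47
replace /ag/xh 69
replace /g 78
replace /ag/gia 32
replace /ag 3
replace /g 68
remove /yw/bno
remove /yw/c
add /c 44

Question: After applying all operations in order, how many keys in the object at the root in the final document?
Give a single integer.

Answer: 6

Derivation:
After op 1 (add /ag/luy 48): {"ag":{"luy":48,"p":81,"xh":24},"trl":[59,28,77],"yw":{"tc":81,"zy":81}}
After op 2 (add /e 84): {"ag":{"luy":48,"p":81,"xh":24},"e":84,"trl":[59,28,77],"yw":{"tc":81,"zy":81}}
After op 3 (add /yw/c 4): {"ag":{"luy":48,"p":81,"xh":24},"e":84,"trl":[59,28,77],"yw":{"c":4,"tc":81,"zy":81}}
After op 4 (add /g 46): {"ag":{"luy":48,"p":81,"xh":24},"e":84,"g":46,"trl":[59,28,77],"yw":{"c":4,"tc":81,"zy":81}}
After op 5 (replace /e 1): {"ag":{"luy":48,"p":81,"xh":24},"e":1,"g":46,"trl":[59,28,77],"yw":{"c":4,"tc":81,"zy":81}}
After op 6 (add /ag/p 42): {"ag":{"luy":48,"p":42,"xh":24},"e":1,"g":46,"trl":[59,28,77],"yw":{"c":4,"tc":81,"zy":81}}
After op 7 (replace /trl 7): {"ag":{"luy":48,"p":42,"xh":24},"e":1,"g":46,"trl":7,"yw":{"c":4,"tc":81,"zy":81}}
After op 8 (replace /trl 38): {"ag":{"luy":48,"p":42,"xh":24},"e":1,"g":46,"trl":38,"yw":{"c":4,"tc":81,"zy":81}}
After op 9 (replace /yw/tc 89): {"ag":{"luy":48,"p":42,"xh":24},"e":1,"g":46,"trl":38,"yw":{"c":4,"tc":89,"zy":81}}
After op 10 (add /yw/bno 93): {"ag":{"luy":48,"p":42,"xh":24},"e":1,"g":46,"trl":38,"yw":{"bno":93,"c":4,"tc":89,"zy":81}}
After op 11 (add /ag/gia 47): {"ag":{"gia":47,"luy":48,"p":42,"xh":24},"e":1,"g":46,"trl":38,"yw":{"bno":93,"c":4,"tc":89,"zy":81}}
After op 12 (replace /ag/xh 69): {"ag":{"gia":47,"luy":48,"p":42,"xh":69},"e":1,"g":46,"trl":38,"yw":{"bno":93,"c":4,"tc":89,"zy":81}}
After op 13 (replace /g 78): {"ag":{"gia":47,"luy":48,"p":42,"xh":69},"e":1,"g":78,"trl":38,"yw":{"bno":93,"c":4,"tc":89,"zy":81}}
After op 14 (replace /ag/gia 32): {"ag":{"gia":32,"luy":48,"p":42,"xh":69},"e":1,"g":78,"trl":38,"yw":{"bno":93,"c":4,"tc":89,"zy":81}}
After op 15 (replace /ag 3): {"ag":3,"e":1,"g":78,"trl":38,"yw":{"bno":93,"c":4,"tc":89,"zy":81}}
After op 16 (replace /g 68): {"ag":3,"e":1,"g":68,"trl":38,"yw":{"bno":93,"c":4,"tc":89,"zy":81}}
After op 17 (remove /yw/bno): {"ag":3,"e":1,"g":68,"trl":38,"yw":{"c":4,"tc":89,"zy":81}}
After op 18 (remove /yw/c): {"ag":3,"e":1,"g":68,"trl":38,"yw":{"tc":89,"zy":81}}
After op 19 (add /c 44): {"ag":3,"c":44,"e":1,"g":68,"trl":38,"yw":{"tc":89,"zy":81}}
Size at the root: 6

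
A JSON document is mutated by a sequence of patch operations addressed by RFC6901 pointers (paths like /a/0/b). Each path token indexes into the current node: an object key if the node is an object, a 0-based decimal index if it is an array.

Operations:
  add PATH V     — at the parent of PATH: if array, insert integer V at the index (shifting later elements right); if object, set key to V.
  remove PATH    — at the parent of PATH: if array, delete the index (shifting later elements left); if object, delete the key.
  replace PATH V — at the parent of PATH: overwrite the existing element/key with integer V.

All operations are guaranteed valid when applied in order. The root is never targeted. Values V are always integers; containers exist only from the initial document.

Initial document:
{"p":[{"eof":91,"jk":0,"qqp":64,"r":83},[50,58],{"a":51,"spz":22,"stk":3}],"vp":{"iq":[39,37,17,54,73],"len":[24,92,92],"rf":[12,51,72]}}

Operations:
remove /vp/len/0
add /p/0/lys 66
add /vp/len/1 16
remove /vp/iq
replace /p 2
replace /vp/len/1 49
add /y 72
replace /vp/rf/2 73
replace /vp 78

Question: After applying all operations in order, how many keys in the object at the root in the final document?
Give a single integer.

After op 1 (remove /vp/len/0): {"p":[{"eof":91,"jk":0,"qqp":64,"r":83},[50,58],{"a":51,"spz":22,"stk":3}],"vp":{"iq":[39,37,17,54,73],"len":[92,92],"rf":[12,51,72]}}
After op 2 (add /p/0/lys 66): {"p":[{"eof":91,"jk":0,"lys":66,"qqp":64,"r":83},[50,58],{"a":51,"spz":22,"stk":3}],"vp":{"iq":[39,37,17,54,73],"len":[92,92],"rf":[12,51,72]}}
After op 3 (add /vp/len/1 16): {"p":[{"eof":91,"jk":0,"lys":66,"qqp":64,"r":83},[50,58],{"a":51,"spz":22,"stk":3}],"vp":{"iq":[39,37,17,54,73],"len":[92,16,92],"rf":[12,51,72]}}
After op 4 (remove /vp/iq): {"p":[{"eof":91,"jk":0,"lys":66,"qqp":64,"r":83},[50,58],{"a":51,"spz":22,"stk":3}],"vp":{"len":[92,16,92],"rf":[12,51,72]}}
After op 5 (replace /p 2): {"p":2,"vp":{"len":[92,16,92],"rf":[12,51,72]}}
After op 6 (replace /vp/len/1 49): {"p":2,"vp":{"len":[92,49,92],"rf":[12,51,72]}}
After op 7 (add /y 72): {"p":2,"vp":{"len":[92,49,92],"rf":[12,51,72]},"y":72}
After op 8 (replace /vp/rf/2 73): {"p":2,"vp":{"len":[92,49,92],"rf":[12,51,73]},"y":72}
After op 9 (replace /vp 78): {"p":2,"vp":78,"y":72}
Size at the root: 3

Answer: 3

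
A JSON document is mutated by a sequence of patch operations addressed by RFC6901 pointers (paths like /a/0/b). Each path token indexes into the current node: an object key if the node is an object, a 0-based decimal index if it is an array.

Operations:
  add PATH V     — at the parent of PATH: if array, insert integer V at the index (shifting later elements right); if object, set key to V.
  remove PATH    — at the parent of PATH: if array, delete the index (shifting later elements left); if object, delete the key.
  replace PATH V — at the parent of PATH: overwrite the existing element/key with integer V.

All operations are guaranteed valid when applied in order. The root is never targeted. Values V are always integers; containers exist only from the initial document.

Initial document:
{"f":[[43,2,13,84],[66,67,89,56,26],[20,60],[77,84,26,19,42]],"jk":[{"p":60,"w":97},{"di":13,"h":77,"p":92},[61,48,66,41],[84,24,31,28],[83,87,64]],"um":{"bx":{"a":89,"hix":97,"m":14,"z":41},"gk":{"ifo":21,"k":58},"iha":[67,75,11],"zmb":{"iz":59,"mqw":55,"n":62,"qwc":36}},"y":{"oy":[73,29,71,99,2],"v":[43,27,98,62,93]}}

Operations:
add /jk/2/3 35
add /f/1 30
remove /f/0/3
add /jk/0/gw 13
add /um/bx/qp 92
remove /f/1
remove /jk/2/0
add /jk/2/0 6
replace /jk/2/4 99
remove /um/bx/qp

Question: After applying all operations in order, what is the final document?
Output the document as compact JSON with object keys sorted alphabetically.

After op 1 (add /jk/2/3 35): {"f":[[43,2,13,84],[66,67,89,56,26],[20,60],[77,84,26,19,42]],"jk":[{"p":60,"w":97},{"di":13,"h":77,"p":92},[61,48,66,35,41],[84,24,31,28],[83,87,64]],"um":{"bx":{"a":89,"hix":97,"m":14,"z":41},"gk":{"ifo":21,"k":58},"iha":[67,75,11],"zmb":{"iz":59,"mqw":55,"n":62,"qwc":36}},"y":{"oy":[73,29,71,99,2],"v":[43,27,98,62,93]}}
After op 2 (add /f/1 30): {"f":[[43,2,13,84],30,[66,67,89,56,26],[20,60],[77,84,26,19,42]],"jk":[{"p":60,"w":97},{"di":13,"h":77,"p":92},[61,48,66,35,41],[84,24,31,28],[83,87,64]],"um":{"bx":{"a":89,"hix":97,"m":14,"z":41},"gk":{"ifo":21,"k":58},"iha":[67,75,11],"zmb":{"iz":59,"mqw":55,"n":62,"qwc":36}},"y":{"oy":[73,29,71,99,2],"v":[43,27,98,62,93]}}
After op 3 (remove /f/0/3): {"f":[[43,2,13],30,[66,67,89,56,26],[20,60],[77,84,26,19,42]],"jk":[{"p":60,"w":97},{"di":13,"h":77,"p":92},[61,48,66,35,41],[84,24,31,28],[83,87,64]],"um":{"bx":{"a":89,"hix":97,"m":14,"z":41},"gk":{"ifo":21,"k":58},"iha":[67,75,11],"zmb":{"iz":59,"mqw":55,"n":62,"qwc":36}},"y":{"oy":[73,29,71,99,2],"v":[43,27,98,62,93]}}
After op 4 (add /jk/0/gw 13): {"f":[[43,2,13],30,[66,67,89,56,26],[20,60],[77,84,26,19,42]],"jk":[{"gw":13,"p":60,"w":97},{"di":13,"h":77,"p":92},[61,48,66,35,41],[84,24,31,28],[83,87,64]],"um":{"bx":{"a":89,"hix":97,"m":14,"z":41},"gk":{"ifo":21,"k":58},"iha":[67,75,11],"zmb":{"iz":59,"mqw":55,"n":62,"qwc":36}},"y":{"oy":[73,29,71,99,2],"v":[43,27,98,62,93]}}
After op 5 (add /um/bx/qp 92): {"f":[[43,2,13],30,[66,67,89,56,26],[20,60],[77,84,26,19,42]],"jk":[{"gw":13,"p":60,"w":97},{"di":13,"h":77,"p":92},[61,48,66,35,41],[84,24,31,28],[83,87,64]],"um":{"bx":{"a":89,"hix":97,"m":14,"qp":92,"z":41},"gk":{"ifo":21,"k":58},"iha":[67,75,11],"zmb":{"iz":59,"mqw":55,"n":62,"qwc":36}},"y":{"oy":[73,29,71,99,2],"v":[43,27,98,62,93]}}
After op 6 (remove /f/1): {"f":[[43,2,13],[66,67,89,56,26],[20,60],[77,84,26,19,42]],"jk":[{"gw":13,"p":60,"w":97},{"di":13,"h":77,"p":92},[61,48,66,35,41],[84,24,31,28],[83,87,64]],"um":{"bx":{"a":89,"hix":97,"m":14,"qp":92,"z":41},"gk":{"ifo":21,"k":58},"iha":[67,75,11],"zmb":{"iz":59,"mqw":55,"n":62,"qwc":36}},"y":{"oy":[73,29,71,99,2],"v":[43,27,98,62,93]}}
After op 7 (remove /jk/2/0): {"f":[[43,2,13],[66,67,89,56,26],[20,60],[77,84,26,19,42]],"jk":[{"gw":13,"p":60,"w":97},{"di":13,"h":77,"p":92},[48,66,35,41],[84,24,31,28],[83,87,64]],"um":{"bx":{"a":89,"hix":97,"m":14,"qp":92,"z":41},"gk":{"ifo":21,"k":58},"iha":[67,75,11],"zmb":{"iz":59,"mqw":55,"n":62,"qwc":36}},"y":{"oy":[73,29,71,99,2],"v":[43,27,98,62,93]}}
After op 8 (add /jk/2/0 6): {"f":[[43,2,13],[66,67,89,56,26],[20,60],[77,84,26,19,42]],"jk":[{"gw":13,"p":60,"w":97},{"di":13,"h":77,"p":92},[6,48,66,35,41],[84,24,31,28],[83,87,64]],"um":{"bx":{"a":89,"hix":97,"m":14,"qp":92,"z":41},"gk":{"ifo":21,"k":58},"iha":[67,75,11],"zmb":{"iz":59,"mqw":55,"n":62,"qwc":36}},"y":{"oy":[73,29,71,99,2],"v":[43,27,98,62,93]}}
After op 9 (replace /jk/2/4 99): {"f":[[43,2,13],[66,67,89,56,26],[20,60],[77,84,26,19,42]],"jk":[{"gw":13,"p":60,"w":97},{"di":13,"h":77,"p":92},[6,48,66,35,99],[84,24,31,28],[83,87,64]],"um":{"bx":{"a":89,"hix":97,"m":14,"qp":92,"z":41},"gk":{"ifo":21,"k":58},"iha":[67,75,11],"zmb":{"iz":59,"mqw":55,"n":62,"qwc":36}},"y":{"oy":[73,29,71,99,2],"v":[43,27,98,62,93]}}
After op 10 (remove /um/bx/qp): {"f":[[43,2,13],[66,67,89,56,26],[20,60],[77,84,26,19,42]],"jk":[{"gw":13,"p":60,"w":97},{"di":13,"h":77,"p":92},[6,48,66,35,99],[84,24,31,28],[83,87,64]],"um":{"bx":{"a":89,"hix":97,"m":14,"z":41},"gk":{"ifo":21,"k":58},"iha":[67,75,11],"zmb":{"iz":59,"mqw":55,"n":62,"qwc":36}},"y":{"oy":[73,29,71,99,2],"v":[43,27,98,62,93]}}

Answer: {"f":[[43,2,13],[66,67,89,56,26],[20,60],[77,84,26,19,42]],"jk":[{"gw":13,"p":60,"w":97},{"di":13,"h":77,"p":92},[6,48,66,35,99],[84,24,31,28],[83,87,64]],"um":{"bx":{"a":89,"hix":97,"m":14,"z":41},"gk":{"ifo":21,"k":58},"iha":[67,75,11],"zmb":{"iz":59,"mqw":55,"n":62,"qwc":36}},"y":{"oy":[73,29,71,99,2],"v":[43,27,98,62,93]}}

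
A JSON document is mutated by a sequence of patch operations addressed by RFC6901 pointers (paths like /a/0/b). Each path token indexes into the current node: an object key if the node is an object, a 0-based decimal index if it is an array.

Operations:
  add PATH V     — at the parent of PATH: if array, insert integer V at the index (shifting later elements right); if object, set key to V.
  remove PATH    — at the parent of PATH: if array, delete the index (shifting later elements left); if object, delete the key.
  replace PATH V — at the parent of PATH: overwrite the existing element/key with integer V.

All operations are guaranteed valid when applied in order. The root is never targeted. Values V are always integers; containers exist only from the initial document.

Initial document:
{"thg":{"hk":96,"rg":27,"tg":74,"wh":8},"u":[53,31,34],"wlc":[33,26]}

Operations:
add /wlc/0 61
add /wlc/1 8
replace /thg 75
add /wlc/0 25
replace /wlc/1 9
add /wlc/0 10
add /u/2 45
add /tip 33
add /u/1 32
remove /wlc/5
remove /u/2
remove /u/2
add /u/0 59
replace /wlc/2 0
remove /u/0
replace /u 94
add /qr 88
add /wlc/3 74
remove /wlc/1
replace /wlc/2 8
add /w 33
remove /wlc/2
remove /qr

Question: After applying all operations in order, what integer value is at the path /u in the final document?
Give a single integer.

After op 1 (add /wlc/0 61): {"thg":{"hk":96,"rg":27,"tg":74,"wh":8},"u":[53,31,34],"wlc":[61,33,26]}
After op 2 (add /wlc/1 8): {"thg":{"hk":96,"rg":27,"tg":74,"wh":8},"u":[53,31,34],"wlc":[61,8,33,26]}
After op 3 (replace /thg 75): {"thg":75,"u":[53,31,34],"wlc":[61,8,33,26]}
After op 4 (add /wlc/0 25): {"thg":75,"u":[53,31,34],"wlc":[25,61,8,33,26]}
After op 5 (replace /wlc/1 9): {"thg":75,"u":[53,31,34],"wlc":[25,9,8,33,26]}
After op 6 (add /wlc/0 10): {"thg":75,"u":[53,31,34],"wlc":[10,25,9,8,33,26]}
After op 7 (add /u/2 45): {"thg":75,"u":[53,31,45,34],"wlc":[10,25,9,8,33,26]}
After op 8 (add /tip 33): {"thg":75,"tip":33,"u":[53,31,45,34],"wlc":[10,25,9,8,33,26]}
After op 9 (add /u/1 32): {"thg":75,"tip":33,"u":[53,32,31,45,34],"wlc":[10,25,9,8,33,26]}
After op 10 (remove /wlc/5): {"thg":75,"tip":33,"u":[53,32,31,45,34],"wlc":[10,25,9,8,33]}
After op 11 (remove /u/2): {"thg":75,"tip":33,"u":[53,32,45,34],"wlc":[10,25,9,8,33]}
After op 12 (remove /u/2): {"thg":75,"tip":33,"u":[53,32,34],"wlc":[10,25,9,8,33]}
After op 13 (add /u/0 59): {"thg":75,"tip":33,"u":[59,53,32,34],"wlc":[10,25,9,8,33]}
After op 14 (replace /wlc/2 0): {"thg":75,"tip":33,"u":[59,53,32,34],"wlc":[10,25,0,8,33]}
After op 15 (remove /u/0): {"thg":75,"tip":33,"u":[53,32,34],"wlc":[10,25,0,8,33]}
After op 16 (replace /u 94): {"thg":75,"tip":33,"u":94,"wlc":[10,25,0,8,33]}
After op 17 (add /qr 88): {"qr":88,"thg":75,"tip":33,"u":94,"wlc":[10,25,0,8,33]}
After op 18 (add /wlc/3 74): {"qr":88,"thg":75,"tip":33,"u":94,"wlc":[10,25,0,74,8,33]}
After op 19 (remove /wlc/1): {"qr":88,"thg":75,"tip":33,"u":94,"wlc":[10,0,74,8,33]}
After op 20 (replace /wlc/2 8): {"qr":88,"thg":75,"tip":33,"u":94,"wlc":[10,0,8,8,33]}
After op 21 (add /w 33): {"qr":88,"thg":75,"tip":33,"u":94,"w":33,"wlc":[10,0,8,8,33]}
After op 22 (remove /wlc/2): {"qr":88,"thg":75,"tip":33,"u":94,"w":33,"wlc":[10,0,8,33]}
After op 23 (remove /qr): {"thg":75,"tip":33,"u":94,"w":33,"wlc":[10,0,8,33]}
Value at /u: 94

Answer: 94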